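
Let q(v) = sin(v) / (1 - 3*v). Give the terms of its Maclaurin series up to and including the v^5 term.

9541*v^5/120 + 53*v^4/2 + 53*v^3/6 + 3*v^2 + v

Multiply the numerator's expansion by the denominator's geometric series.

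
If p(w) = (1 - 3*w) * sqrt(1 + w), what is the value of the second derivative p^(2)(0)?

Distribute the polynomial across the series and collect like powers.
From the series, [w^2] p = -13/8; multiply by 2! = 2 to get -13/4.

-13/4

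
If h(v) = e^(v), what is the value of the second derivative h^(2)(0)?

1

From the series, [v^2] h = 1/2; multiply by 2! = 2 to get 1.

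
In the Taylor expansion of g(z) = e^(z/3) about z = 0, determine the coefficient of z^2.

Differentiate repeatedly and evaluate at the center.
g(0) = 1
g′(0) = 1/3
g′′(0) = 1/9

1/18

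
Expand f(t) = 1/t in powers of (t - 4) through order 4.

Compute the successive derivatives at the expansion point and divide by k!.
[(t - 4)^0] = 1/4;  [(t - 4)^1] = -1/16;  [(t - 4)^2] = 1/64;  [(t - 4)^3] = -1/256;  [(t - 4)^4] = 1/1024.

(t - 4)^4/1024 - (t - 4)^3/256 + (t - 4)^2/64 - (t - 4)/16 + 1/4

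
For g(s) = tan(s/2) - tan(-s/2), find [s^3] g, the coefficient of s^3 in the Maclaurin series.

1/12

Expand each term separately and add.
g(0) = 0
g′(0) = 1
g′′(0) = 0
g′′′(0) = 1/2
So c_3 = g′′′(0)/3! = 1/12.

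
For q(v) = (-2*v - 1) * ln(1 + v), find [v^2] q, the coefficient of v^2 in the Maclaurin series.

Multiply each power in the prefactor through the base expansion.
q(0) = 0
q′(0) = -1
q′′(0) = -3
So c_2 = q′′(0)/2! = -3/2.

-3/2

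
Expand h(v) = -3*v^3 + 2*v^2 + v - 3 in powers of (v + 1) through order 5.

-3*(v + 1)^3 + 11*(v + 1)^2 - 12*(v + 1) + 1

Use the known series and substitute for the argument.
[(v + 1)^0] = 1;  [(v + 1)^1] = -12;  [(v + 1)^2] = 11;  [(v + 1)^3] = -3;  [(v + 1)^4] = 0;  [(v + 1)^5] = 0.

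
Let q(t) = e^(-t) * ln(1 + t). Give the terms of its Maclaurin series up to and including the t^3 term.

Expand each factor separately, then convolve coefficients.

4*t^3/3 - 3*t^2/2 + t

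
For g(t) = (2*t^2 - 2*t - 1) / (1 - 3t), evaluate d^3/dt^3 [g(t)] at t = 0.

-234

Multiply each power in the prefactor through the base expansion.
From the series, [t^3] g = -39; multiply by 3! = 6 to get -234.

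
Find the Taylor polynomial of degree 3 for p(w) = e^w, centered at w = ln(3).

(w - ln(3))^3/2 + 3*(w - ln(3))^2/2 + 3*(w - ln(3)) + 3

Use the known series and substitute for the argument.
[(w - ln(3))^0] = 3;  [(w - ln(3))^1] = 3;  [(w - ln(3))^2] = 3/2;  [(w - ln(3))^3] = 1/2.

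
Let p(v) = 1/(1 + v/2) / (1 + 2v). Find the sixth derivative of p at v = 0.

Write out both Maclaurin series and multiply, keeping only the needed powers.
The coefficient of v^6 in the expansion is 5461/64, so p^(6)(0) = 6! * (5461/64) = 245745/4.

245745/4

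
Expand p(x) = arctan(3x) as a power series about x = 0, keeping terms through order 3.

-9*x^3 + 3*x

[x^0] = 0;  [x^1] = 3;  [x^2] = 0;  [x^3] = -9.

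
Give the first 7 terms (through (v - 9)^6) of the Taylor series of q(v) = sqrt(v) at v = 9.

Apply the Taylor formula c_k = f^(k)(a)/k!.

-7*(v - 9)^6/60466176 + 7*(v - 9)^5/5038848 - 5*(v - 9)^4/279936 + (v - 9)^3/3888 - (v - 9)^2/216 + (v - 9)/6 + 3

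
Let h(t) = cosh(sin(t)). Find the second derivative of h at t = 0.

1

Compose series: expand the inner function first, then feed it into the outer expansion.
From the series, [t^2] h = 1/2; multiply by 2! = 2 to get 1.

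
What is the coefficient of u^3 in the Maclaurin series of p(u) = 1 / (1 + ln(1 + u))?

Expand as Σ (-1)^k u^k with u equal to the inner function's series.
p(0) = 1
p′(0) = -1
p′′(0) = 3
p′′′(0) = -14

-7/3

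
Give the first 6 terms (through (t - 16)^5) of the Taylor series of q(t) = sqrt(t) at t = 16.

Use the known series and substitute for the argument.
q(16) = 4
q′(16) = 1/8
q′′(16) = -1/256
q′′′(16) = 3/8192
q^(4)(16) = -15/262144
q^(5)(16) = 105/8388608

7*(t - 16)^5/67108864 - 5*(t - 16)^4/2097152 + (t - 16)^3/16384 - (t - 16)^2/512 + (t - 16)/8 + 4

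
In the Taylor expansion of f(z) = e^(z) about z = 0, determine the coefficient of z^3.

[z^0] = 1;  [z^1] = 1;  [z^2] = 1/2;  [z^3] = 1/6.

1/6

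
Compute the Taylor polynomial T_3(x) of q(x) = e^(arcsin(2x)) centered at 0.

8*x^3/3 + 2*x^2 + 2*x + 1

Plug the Maclaurin series of the inner function into that of the outer and collect terms.
q(0) = 1
q′(0) = 2
q′′(0) = 4
q′′′(0) = 16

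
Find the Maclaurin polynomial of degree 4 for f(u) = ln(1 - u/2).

-u^4/64 - u^3/24 - u^2/8 - u/2

f(0) = 0
f′(0) = -1/2
f′′(0) = -1/4
f′′′(0) = -1/4
f^(4)(0) = -3/8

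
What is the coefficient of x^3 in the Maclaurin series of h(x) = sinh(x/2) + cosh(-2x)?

1/48

Expand each term separately and add.
[x^0] = 1;  [x^1] = 1/2;  [x^2] = 2;  [x^3] = 1/48.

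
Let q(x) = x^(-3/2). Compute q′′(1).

15/4

The coefficient of (x - 1)^2 in the expansion is 15/8, so q′′(1) = 2! * (15/8) = 15/4.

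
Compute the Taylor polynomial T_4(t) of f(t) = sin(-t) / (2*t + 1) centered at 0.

23*t^4/3 - 23*t^3/6 + 2*t^2 - t

Expand 1/(denominator) as a geometric series and multiply by the numerator's series.
f(0) = 0
f′(0) = -1
f′′(0) = 4
f′′′(0) = -23
f^(4)(0) = 184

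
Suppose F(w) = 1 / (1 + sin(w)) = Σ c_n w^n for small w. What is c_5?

Use the geometric series for the reciprocal, then substitute.
F(0) = 1
F′(0) = -1
F′′(0) = 2
F′′′(0) = -5
F^(4)(0) = 16
F^(5)(0) = -61
Then c_k = F^(k)(0)/k! gives each Taylor coefficient.

-61/120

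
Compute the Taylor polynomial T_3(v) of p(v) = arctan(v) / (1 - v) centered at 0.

Use 1/(1 - r) = Σ r^k on the denominator, then take the Cauchy product.
[v^0] = 0;  [v^1] = 1;  [v^2] = 1;  [v^3] = 2/3.

2*v^3/3 + v^2 + v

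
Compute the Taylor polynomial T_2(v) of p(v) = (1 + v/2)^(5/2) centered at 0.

[v^0] = 1;  [v^1] = 5/4;  [v^2] = 15/32.

15*v^2/32 + 5*v/4 + 1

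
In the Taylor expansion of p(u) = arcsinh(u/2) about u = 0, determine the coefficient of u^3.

-1/48

[u^0] = 0;  [u^1] = 1/2;  [u^2] = 0;  [u^3] = -1/48.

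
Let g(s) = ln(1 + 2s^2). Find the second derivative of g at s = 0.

4

Differentiate repeatedly and evaluate at the center.
The coefficient of s^2 in the expansion is 2, so g′′(0) = 2! * (2) = 4.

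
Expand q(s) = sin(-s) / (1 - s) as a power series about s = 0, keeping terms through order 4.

Use 1/(1 - r) = Σ r^k on the denominator, then take the Cauchy product.

-5*s^4/6 - 5*s^3/6 - s^2 - s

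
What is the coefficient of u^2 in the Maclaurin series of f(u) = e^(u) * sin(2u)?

Take the Cauchy product of the two expansions.

2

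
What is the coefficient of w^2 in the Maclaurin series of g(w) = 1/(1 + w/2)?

1/4

Compute the successive derivatives at the expansion point and divide by k!.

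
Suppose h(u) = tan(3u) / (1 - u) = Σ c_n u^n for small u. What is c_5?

222/5

Write out both Maclaurin series and multiply, keeping only the needed powers.
So c_5 = h^(5)(0)/5! = 222/5.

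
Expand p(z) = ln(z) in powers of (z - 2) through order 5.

(z - 2)^5/160 - (z - 2)^4/64 + (z - 2)^3/24 - (z - 2)^2/8 + (z - 2)/2 + ln(2)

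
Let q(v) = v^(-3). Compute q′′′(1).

-60

The coefficient of (v - 1)^3 in the expansion is -10, so q′′′(1) = 3! * (-10) = -60.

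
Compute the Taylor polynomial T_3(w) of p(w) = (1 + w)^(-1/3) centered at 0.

-14*w^3/81 + 2*w^2/9 - w/3 + 1

Use the known series and substitute for the argument.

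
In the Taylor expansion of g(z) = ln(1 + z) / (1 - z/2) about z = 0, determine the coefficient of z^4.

Multiply the two series term by term and collect like powers.
So c_4 = g^(4)(0)/4! = -1/12.

-1/12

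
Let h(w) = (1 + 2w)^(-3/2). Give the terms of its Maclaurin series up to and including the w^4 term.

[w^0] = 1;  [w^1] = -3;  [w^2] = 15/2;  [w^3] = -35/2;  [w^4] = 315/8.

315*w^4/8 - 35*w^3/2 + 15*w^2/2 - 3*w + 1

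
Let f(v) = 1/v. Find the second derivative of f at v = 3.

2/27

Apply the Taylor formula c_k = f^(k)(a)/k!.
From the series, [(v - 3)^2] f = 1/27; multiply by 2! = 2 to get 2/27.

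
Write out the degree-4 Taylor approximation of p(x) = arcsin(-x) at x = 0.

-x^3/6 - x

Differentiate repeatedly and evaluate at the center.
p(0) = 0
p′(0) = -1
p′′(0) = 0
p′′′(0) = -1
p^(4)(0) = 0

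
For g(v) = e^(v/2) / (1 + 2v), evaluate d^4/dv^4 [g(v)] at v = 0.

Multiply the two series term by term and collect like powers.
From the series, [v^4] g = 1595/128; multiply by 4! = 24 to get 6*2^(315/331)*3^(274/331)*5^(266/331)*7^(178/331).

6*2^(315/331)*3^(274/331)*5^(266/331)*7^(178/331)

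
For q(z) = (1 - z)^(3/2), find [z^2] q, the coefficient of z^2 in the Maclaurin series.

Differentiate repeatedly and evaluate at the center.
q(0) = 1
q′(0) = -3/2
q′′(0) = 3/4
The Taylor polynomial is Σ q^(k)(0)/k! · z^k.

3/8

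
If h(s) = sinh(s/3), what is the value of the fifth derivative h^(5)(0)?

1/243

The coefficient of s^5 in the expansion is 1/29160, so h^(5)(0) = 5! * (1/29160) = 1/243.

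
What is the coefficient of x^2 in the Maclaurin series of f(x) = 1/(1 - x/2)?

1/4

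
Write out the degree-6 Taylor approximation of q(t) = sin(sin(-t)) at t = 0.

Let u equal the inner series; expand the outer function in u and truncate.
q(0) = 0
q′(0) = -1
q′′(0) = 0
q′′′(0) = 2
q^(4)(0) = 0
q^(5)(0) = -12
q^(6)(0) = 0
Dividing each by k! gives the coefficients c_0, ..., c_6.

-t^5/10 + t^3/3 - t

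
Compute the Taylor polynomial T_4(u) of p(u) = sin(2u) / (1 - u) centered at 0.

Expand 1/(denominator) as a geometric series and multiply by the numerator's series.
p(0) = 0
p′(0) = 2
p′′(0) = 4
p′′′(0) = 4
p^(4)(0) = 16
The Taylor polynomial is Σ p^(k)(0)/k! · u^k.

2*u^4/3 + 2*u^3/3 + 2*u^2 + 2*u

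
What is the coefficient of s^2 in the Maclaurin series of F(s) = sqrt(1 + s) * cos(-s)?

-5/8

Write out both Maclaurin series and multiply, keeping only the needed powers.
F(0) = 1
F′(0) = 1/2
F′′(0) = -5/4
So c_2 = F′′(0)/2! = -5/8.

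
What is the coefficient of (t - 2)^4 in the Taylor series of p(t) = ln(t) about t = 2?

-1/64

Differentiate repeatedly and evaluate at the center.
p(2) = ln(2)
p′(2) = 1/2
p′′(2) = -1/4
p′′′(2) = 1/4
p^(4)(2) = -3/8
So c_4 = p^(4)(2)/4! = -1/64.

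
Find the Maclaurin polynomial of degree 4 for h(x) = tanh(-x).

x^3/3 - x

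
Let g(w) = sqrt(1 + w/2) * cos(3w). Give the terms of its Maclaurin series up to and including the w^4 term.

7195*w^4/2048 - 143*w^3/128 - 145*w^2/32 + w/4 + 1

Take the Cauchy product of the two expansions.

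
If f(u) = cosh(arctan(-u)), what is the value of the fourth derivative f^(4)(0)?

Let u equal the inner series; expand the outer function in u and truncate.
The coefficient of u^4 in the expansion is -7/24, so f^(4)(0) = 4! * (-7/24) = -7.

-7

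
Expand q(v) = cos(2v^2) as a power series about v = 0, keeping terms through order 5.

1 - 2*v^4

q(0) = 1
q′(0) = 0
q′′(0) = 0
q′′′(0) = 0
q^(4)(0) = -48
q^(5)(0) = 0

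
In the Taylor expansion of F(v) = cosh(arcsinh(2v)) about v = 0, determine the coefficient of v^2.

Compose series: expand the inner function first, then feed it into the outer expansion.
F(0) = 1
F′(0) = 0
F′′(0) = 4
Then c_k = F^(k)(0)/k! gives each Taylor coefficient.

2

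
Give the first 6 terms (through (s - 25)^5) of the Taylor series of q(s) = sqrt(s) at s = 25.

q(25) = 5
q′(25) = 1/10
q′′(25) = -1/500
q′′′(25) = 3/25000
q^(4)(25) = -3/250000
q^(5)(25) = 21/12500000
Then c_k = q^(k)(25)/k! gives each Taylor coefficient.

7*(s - 25)^5/500000000 - (s - 25)^4/2000000 + (s - 25)^3/50000 - (s - 25)^2/1000 + (s - 25)/10 + 5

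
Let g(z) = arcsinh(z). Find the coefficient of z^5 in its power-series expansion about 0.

3/40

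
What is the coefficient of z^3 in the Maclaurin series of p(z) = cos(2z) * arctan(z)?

Expand each factor separately, then convolve coefficients.
p(0) = 0
p′(0) = 1
p′′(0) = 0
p′′′(0) = -14
So c_3 = p′′′(0)/3! = -7/3.

-7/3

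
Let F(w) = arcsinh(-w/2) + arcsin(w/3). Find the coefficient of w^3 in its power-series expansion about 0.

Expand each term separately and add.
F(0) = 0
F′(0) = -1/6
F′′(0) = 0
F′′′(0) = 35/216

35/1296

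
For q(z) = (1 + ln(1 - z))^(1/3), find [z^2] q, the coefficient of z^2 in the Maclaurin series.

Plug the Maclaurin series of the inner function into that of the outer and collect terms.
q(0) = 1
q′(0) = -1/3
q′′(0) = -5/9
So c_2 = q′′(0)/2! = -5/18.

-5/18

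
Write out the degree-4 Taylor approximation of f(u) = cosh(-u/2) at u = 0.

u^4/384 + u^2/8 + 1

f(0) = 1
f′(0) = 0
f′′(0) = 1/4
f′′′(0) = 0
f^(4)(0) = 1/16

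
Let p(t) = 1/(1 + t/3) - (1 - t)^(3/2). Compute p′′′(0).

-43/72

Add the two expansions coefficient-wise.
The coefficient of t^3 in the expansion is -43/432, so p′′′(0) = 3! * (-43/432) = -43/72.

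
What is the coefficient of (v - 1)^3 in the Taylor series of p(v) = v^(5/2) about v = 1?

[(v - 1)^0] = 1;  [(v - 1)^1] = 5/2;  [(v - 1)^2] = 15/8;  [(v - 1)^3] = 5/16.

5/16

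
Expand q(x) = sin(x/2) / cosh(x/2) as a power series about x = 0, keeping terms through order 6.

Invert the denominator's series and multiply.
q(0) = 0
q′(0) = 1/2
q′′(0) = 0
q′′′(0) = -1/2
q^(4)(0) = 0
q^(5)(0) = 9/8
q^(6)(0) = 0
The Taylor polynomial is Σ q^(k)(0)/k! · x^k.

3*x^5/320 - x^3/12 + x/2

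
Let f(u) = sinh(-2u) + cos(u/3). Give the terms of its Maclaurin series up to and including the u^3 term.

Expand each term separately and add.
[u^0] = 1;  [u^1] = -2;  [u^2] = -1/18;  [u^3] = -4/3.

-4*u^3/3 - u^2/18 - 2*u + 1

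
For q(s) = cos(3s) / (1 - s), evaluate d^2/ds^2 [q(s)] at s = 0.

-7

Take the Cauchy product of the two expansions.
From the series, [s^2] q = -7/2; multiply by 2! = 2 to get -7.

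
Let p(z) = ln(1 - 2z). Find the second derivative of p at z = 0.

-4

From the series, [z^2] p = -2; multiply by 2! = 2 to get -4.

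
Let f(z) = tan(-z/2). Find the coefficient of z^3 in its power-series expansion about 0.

-1/24

[z^0] = 0;  [z^1] = -1/2;  [z^2] = 0;  [z^3] = -1/24.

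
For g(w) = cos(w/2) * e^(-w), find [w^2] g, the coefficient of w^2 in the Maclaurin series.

3/8

Expand each factor separately, then convolve coefficients.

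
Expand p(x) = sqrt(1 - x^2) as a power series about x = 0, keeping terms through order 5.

-x^4/8 - x^2/2 + 1

p(0) = 1
p′(0) = 0
p′′(0) = -1
p′′′(0) = 0
p^(4)(0) = -3
p^(5)(0) = 0
The Taylor polynomial is Σ p^(k)(0)/k! · x^k.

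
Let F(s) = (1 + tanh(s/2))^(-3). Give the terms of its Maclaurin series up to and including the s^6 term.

Plug the Maclaurin series of the inner function into that of the outer and collect terms.
[s^0] = 1;  [s^1] = -3/2;  [s^2] = 3/2;  [s^3] = -9/8;  [s^4] = 11/16;  [s^5] = -57/160;  [s^6] = 77/480.

77*s^6/480 - 57*s^5/160 + 11*s^4/16 - 9*s^3/8 + 3*s^2/2 - 3*s/2 + 1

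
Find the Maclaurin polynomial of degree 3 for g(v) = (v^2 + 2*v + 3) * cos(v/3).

Multiply each power in the prefactor through the base expansion.
[v^0] = 3;  [v^1] = 2;  [v^2] = 5/6;  [v^3] = -1/9.

-v^3/9 + 5*v^2/6 + 2*v + 3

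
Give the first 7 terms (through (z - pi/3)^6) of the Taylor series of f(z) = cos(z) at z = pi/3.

-(z - pi/3)^6/1440 - sqrt(3)*(z - pi/3)^5/240 + (z - pi/3)^4/48 + sqrt(3)*(z - pi/3)^3/12 - (z - pi/3)^2/4 - sqrt(3)*(z - pi/3)/2 + 1/2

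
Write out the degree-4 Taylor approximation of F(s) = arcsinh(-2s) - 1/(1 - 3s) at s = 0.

-81*s^4 - 77*s^3/3 - 9*s^2 - 5*s - 1

Add the two expansions coefficient-wise.
F(0) = -1
F′(0) = -5
F′′(0) = -18
F′′′(0) = -154
F^(4)(0) = -1944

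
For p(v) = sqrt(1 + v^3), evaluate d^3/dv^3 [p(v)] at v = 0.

The coefficient of v^3 in the expansion is 1/2, so p′′′(0) = 3! * (1/2) = 3.

3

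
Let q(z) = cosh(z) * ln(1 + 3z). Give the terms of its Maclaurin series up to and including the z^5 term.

2129*z^5/40 - 45*z^4/2 + 21*z^3/2 - 9*z^2/2 + 3*z

Take the Cauchy product of the two expansions.
[z^0] = 0;  [z^1] = 3;  [z^2] = -9/2;  [z^3] = 21/2;  [z^4] = -45/2;  [z^5] = 2129/40.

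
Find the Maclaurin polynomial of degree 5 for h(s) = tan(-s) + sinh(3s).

Combine the two series term by term.
h(0) = 0
h′(0) = 2
h′′(0) = 0
h′′′(0) = 25
h^(4)(0) = 0
h^(5)(0) = 227

227*s^5/120 + 25*s^3/6 + 2*s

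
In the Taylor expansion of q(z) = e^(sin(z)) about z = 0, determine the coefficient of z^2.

1/2

Compose series: expand the inner function first, then feed it into the outer expansion.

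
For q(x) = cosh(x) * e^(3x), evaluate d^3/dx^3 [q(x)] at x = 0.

Multiply the two series term by term and collect like powers.
The coefficient of x^3 in the expansion is 6, so q′′′(0) = 3! * (6) = 36.

36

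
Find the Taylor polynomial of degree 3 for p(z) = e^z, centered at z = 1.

p(1) = e
p′(1) = e
p′′(1) = e
p′′′(1) = e
The Taylor polynomial is Σ p^(k)(1)/k! · (z - 1)^k.

e*(z - 1)^3/6 + e*(z - 1)^2/2 + e*(z - 1) + e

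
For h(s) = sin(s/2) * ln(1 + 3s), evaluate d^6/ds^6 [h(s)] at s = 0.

277785/16

Write out both Maclaurin series and multiply, keeping only the needed powers.
The coefficient of s^6 in the expansion is 6173/256, so h^(6)(0) = 6! * (6173/256) = 277785/16.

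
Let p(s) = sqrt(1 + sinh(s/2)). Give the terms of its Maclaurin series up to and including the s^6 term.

-2401*s^6/2949120 + 241*s^5/122880 - 31*s^4/6144 + 7*s^3/384 - s^2/32 + s/4 + 1

Let u equal the inner series; expand the outer function in u and truncate.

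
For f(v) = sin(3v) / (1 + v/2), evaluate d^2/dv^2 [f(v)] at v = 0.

Expand each factor separately, then convolve coefficients.
The coefficient of v^2 in the expansion is -3/2, so f′′(0) = 2! * (-3/2) = -3.

-3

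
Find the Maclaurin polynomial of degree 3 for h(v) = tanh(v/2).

Use the known series and substitute for the argument.
h(0) = 0
h′(0) = 1/2
h′′(0) = 0
h′′′(0) = -1/4
Then c_k = h^(k)(0)/k! gives each Taylor coefficient.

-v^3/24 + v/2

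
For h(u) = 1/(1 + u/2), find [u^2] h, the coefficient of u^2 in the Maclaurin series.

[u^0] = 1;  [u^1] = -1/2;  [u^2] = 1/4.
So c_2 = h′′(0)/2! = 1/4.

1/4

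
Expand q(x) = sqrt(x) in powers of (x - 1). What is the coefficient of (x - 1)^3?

1/16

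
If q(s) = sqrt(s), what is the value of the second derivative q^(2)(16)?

Differentiate repeatedly and evaluate at the center.
The coefficient of (s - 16)^2 in the expansion is -1/512, so q′′(16) = 2! * (-1/512) = -1/256.

-1/256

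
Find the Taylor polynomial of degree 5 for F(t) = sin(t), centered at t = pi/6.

[(t - pi/6)^0] = 1/2;  [(t - pi/6)^1] = sqrt(3)/2;  [(t - pi/6)^2] = -1/4;  [(t - pi/6)^3] = -sqrt(3)/12;  [(t - pi/6)^4] = 1/48;  [(t - pi/6)^5] = sqrt(3)/240.

sqrt(3)*(t - pi/6)^5/240 + (t - pi/6)^4/48 - sqrt(3)*(t - pi/6)^3/12 - (t - pi/6)^2/4 + sqrt(3)*(t - pi/6)/2 + 1/2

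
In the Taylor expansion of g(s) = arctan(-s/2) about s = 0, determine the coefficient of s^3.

1/24

[s^0] = 0;  [s^1] = -1/2;  [s^2] = 0;  [s^3] = 1/24.
So c_3 = g′′′(0)/3! = 1/24.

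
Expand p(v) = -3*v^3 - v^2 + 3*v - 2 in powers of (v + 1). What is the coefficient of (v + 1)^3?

-3

p(-1) = -3
p′(-1) = -4
p′′(-1) = 16
p′′′(-1) = -18
So c_3 = p′′′(-1)/3! = -3.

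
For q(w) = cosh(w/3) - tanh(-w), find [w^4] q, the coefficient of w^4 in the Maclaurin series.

Add the two expansions coefficient-wise.
q(0) = 1
q′(0) = 1
q′′(0) = 1/9
q′′′(0) = -2
q^(4)(0) = 1/81
Then c_k = q^(k)(0)/k! gives each Taylor coefficient.

1/1944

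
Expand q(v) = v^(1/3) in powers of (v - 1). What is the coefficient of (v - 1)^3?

Use the known series and substitute for the argument.
q(1) = 1
q′(1) = 1/3
q′′(1) = -2/9
q′′′(1) = 10/27
So c_3 = q′′′(1)/3! = 5/81.

5/81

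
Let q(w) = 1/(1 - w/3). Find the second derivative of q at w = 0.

The coefficient of w^2 in the expansion is 1/9, so q′′(0) = 2! * (1/9) = 2/9.

2/9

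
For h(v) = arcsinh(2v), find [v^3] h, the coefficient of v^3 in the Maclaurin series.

Use the known series and substitute for the argument.
h(0) = 0
h′(0) = 2
h′′(0) = 0
h′′′(0) = -8

-4/3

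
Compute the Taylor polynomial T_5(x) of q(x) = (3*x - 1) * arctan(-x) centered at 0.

Multiply each power in the prefactor through the base expansion.
q(0) = 0
q′(0) = 1
q′′(0) = -6
q′′′(0) = -2
q^(4)(0) = 24
q^(5)(0) = 24

x^5/5 + x^4 - x^3/3 - 3*x^2 + x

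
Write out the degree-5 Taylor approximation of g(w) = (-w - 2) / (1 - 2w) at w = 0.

Distribute the polynomial across the series and collect like powers.
[w^0] = -2;  [w^1] = -5;  [w^2] = -10;  [w^3] = -20;  [w^4] = -40;  [w^5] = -80.

-80*w^5 - 40*w^4 - 20*w^3 - 10*w^2 - 5*w - 2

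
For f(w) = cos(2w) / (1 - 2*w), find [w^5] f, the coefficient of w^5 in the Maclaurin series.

Multiply the numerator's expansion by the denominator's geometric series.
f(0) = 1
f′(0) = 2
f′′(0) = 4
f′′′(0) = 24
f^(4)(0) = 208
f^(5)(0) = 2080

52/3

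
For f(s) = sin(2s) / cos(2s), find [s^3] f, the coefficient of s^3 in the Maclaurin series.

Write the quotient as an unknown series and match coefficients against numerator = denominator · series.
f(0) = 0
f′(0) = 2
f′′(0) = 0
f′′′(0) = 16

8/3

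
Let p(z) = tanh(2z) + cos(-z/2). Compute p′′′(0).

-16

Add the two expansions coefficient-wise.
The coefficient of z^3 in the expansion is -8/3, so p′′′(0) = 3! * (-8/3) = -16.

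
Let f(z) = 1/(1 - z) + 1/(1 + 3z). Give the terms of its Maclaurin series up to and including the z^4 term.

82*z^4 - 26*z^3 + 10*z^2 - 2*z + 2

Combine the two series term by term.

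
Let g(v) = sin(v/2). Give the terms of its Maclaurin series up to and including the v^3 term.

-v^3/48 + v/2

Compute the successive derivatives at the expansion point and divide by k!.
[v^0] = 0;  [v^1] = 1/2;  [v^2] = 0;  [v^3] = -1/48.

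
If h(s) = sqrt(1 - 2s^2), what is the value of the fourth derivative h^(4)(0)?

The coefficient of s^4 in the expansion is -1/2, so h^(4)(0) = 4! * (-1/2) = -12.

-12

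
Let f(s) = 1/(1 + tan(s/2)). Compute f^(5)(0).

Compose series: expand the inner function first, then feed it into the outer expansion.
From the series, [s^5] f = -1/15; multiply by 5! = 120 to get -8.

-8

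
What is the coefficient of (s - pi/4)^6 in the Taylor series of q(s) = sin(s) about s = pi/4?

q(pi/4) = sqrt(2)/2
q′(pi/4) = sqrt(2)/2
q′′(pi/4) = -sqrt(2)/2
q′′′(pi/4) = -sqrt(2)/2
q^(4)(pi/4) = sqrt(2)/2
q^(5)(pi/4) = sqrt(2)/2
q^(6)(pi/4) = -sqrt(2)/2
So c_6 = q^(6)(pi/4)/6! = -sqrt(2)/1440.

-sqrt(2)/1440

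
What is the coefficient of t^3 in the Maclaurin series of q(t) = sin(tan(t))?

1/6

Let u equal the inner series; expand the outer function in u and truncate.
q(0) = 0
q′(0) = 1
q′′(0) = 0
q′′′(0) = 1
Dividing each by k! gives the coefficients c_0, ..., c_3.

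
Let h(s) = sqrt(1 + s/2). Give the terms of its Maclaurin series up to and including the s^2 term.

Apply the Taylor formula c_k = f^(k)(a)/k!.
h(0) = 1
h′(0) = 1/4
h′′(0) = -1/16
Then c_k = h^(k)(0)/k! gives each Taylor coefficient.

-s^2/32 + s/4 + 1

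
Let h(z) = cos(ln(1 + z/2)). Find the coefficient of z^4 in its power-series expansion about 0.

-5/192

Let u equal the inner series; expand the outer function in u and truncate.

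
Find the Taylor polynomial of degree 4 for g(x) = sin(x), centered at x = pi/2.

g(pi/2) = 1
g′(pi/2) = 0
g′′(pi/2) = -1
g′′′(pi/2) = 0
g^(4)(pi/2) = 1

(x - pi/2)^4/24 - (x - pi/2)^2/2 + 1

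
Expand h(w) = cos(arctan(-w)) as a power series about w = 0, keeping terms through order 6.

-5*w^6/16 + 3*w^4/8 - w^2/2 + 1

Let u equal the inner series; expand the outer function in u and truncate.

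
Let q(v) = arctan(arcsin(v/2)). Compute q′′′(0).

-1/8

Plug the Maclaurin series of the inner function into that of the outer and collect terms.
The coefficient of v^3 in the expansion is -1/48, so q′′′(0) = 3! * (-1/48) = -1/8.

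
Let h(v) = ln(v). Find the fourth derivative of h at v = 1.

-6

The coefficient of (v - 1)^4 in the expansion is -1/4, so h^(4)(1) = 4! * (-1/4) = -6.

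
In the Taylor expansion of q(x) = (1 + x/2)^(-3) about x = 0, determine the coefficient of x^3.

-5/4

q(0) = 1
q′(0) = -3/2
q′′(0) = 3
q′′′(0) = -15/2
The Taylor polynomial is Σ q^(k)(0)/k! · x^k.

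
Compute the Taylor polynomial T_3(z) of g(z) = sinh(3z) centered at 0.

9*z^3/2 + 3*z

g(0) = 0
g′(0) = 3
g′′(0) = 0
g′′′(0) = 27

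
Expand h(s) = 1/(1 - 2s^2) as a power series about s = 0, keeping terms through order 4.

4*s^4 + 2*s^2 + 1

Apply the Taylor formula c_k = f^(k)(a)/k!.
h(0) = 1
h′(0) = 0
h′′(0) = 4
h′′′(0) = 0
h^(4)(0) = 96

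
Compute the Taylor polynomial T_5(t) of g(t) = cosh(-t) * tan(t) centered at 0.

41*t^5/120 + 5*t^3/6 + t

Expand each factor separately, then convolve coefficients.
g(0) = 0
g′(0) = 1
g′′(0) = 0
g′′′(0) = 5
g^(4)(0) = 0
g^(5)(0) = 41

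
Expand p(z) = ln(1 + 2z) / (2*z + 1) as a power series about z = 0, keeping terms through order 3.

44*z^3/3 - 6*z^2 + 2*z

Use 1/(1 - r) = Σ r^k on the denominator, then take the Cauchy product.
p(0) = 0
p′(0) = 2
p′′(0) = -12
p′′′(0) = 88
Then c_k = p^(k)(0)/k! gives each Taylor coefficient.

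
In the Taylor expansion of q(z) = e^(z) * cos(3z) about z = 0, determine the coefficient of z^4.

7/6

Write out both Maclaurin series and multiply, keeping only the needed powers.
q(0) = 1
q′(0) = 1
q′′(0) = -8
q′′′(0) = -26
q^(4)(0) = 28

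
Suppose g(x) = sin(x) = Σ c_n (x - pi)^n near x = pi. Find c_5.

g(pi) = 0
g′(pi) = -1
g′′(pi) = 0
g′′′(pi) = 1
g^(4)(pi) = 0
g^(5)(pi) = -1
So c_5 = g^(5)(pi)/5! = -1/120.

-1/120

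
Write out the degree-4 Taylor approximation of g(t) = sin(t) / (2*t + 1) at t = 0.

Multiply the numerator's expansion by the denominator's geometric series.
g(0) = 0
g′(0) = 1
g′′(0) = -4
g′′′(0) = 23
g^(4)(0) = -184
Then c_k = g^(k)(0)/k! gives each Taylor coefficient.

-23*t^4/3 + 23*t^3/6 - 2*t^2 + t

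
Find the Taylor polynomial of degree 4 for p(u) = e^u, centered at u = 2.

(u - 2)^4*e^(2)/24 + (u - 2)^3*e^(2)/6 + (u - 2)^2*e^(2)/2 + (u - 2)*e^(2) + e^(2)

Use the known series and substitute for the argument.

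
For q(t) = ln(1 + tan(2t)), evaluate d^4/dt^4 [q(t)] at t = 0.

-224

Plug the Maclaurin series of the inner function into that of the outer and collect terms.
The coefficient of t^4 in the expansion is -28/3, so q^(4)(0) = 4! * (-28/3) = -224.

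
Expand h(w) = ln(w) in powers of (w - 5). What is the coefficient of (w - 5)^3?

1/375

Apply the Taylor formula c_k = f^(k)(a)/k!.
h(5) = ln(5)
h′(5) = 1/5
h′′(5) = -1/25
h′′′(5) = 2/125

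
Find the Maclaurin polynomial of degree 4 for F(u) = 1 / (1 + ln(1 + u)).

Use the geometric series for the reciprocal, then substitute.
[u^0] = 1;  [u^1] = -1;  [u^2] = 3/2;  [u^3] = -7/3;  [u^4] = 11/3.

11*u^4/3 - 7*u^3/3 + 3*u^2/2 - u + 1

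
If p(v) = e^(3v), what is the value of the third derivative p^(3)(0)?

The coefficient of v^3 in the expansion is 9/2, so p′′′(0) = 3! * (9/2) = 27.

27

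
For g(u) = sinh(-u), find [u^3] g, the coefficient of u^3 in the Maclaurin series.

Use the known series and substitute for the argument.
g(0) = 0
g′(0) = -1
g′′(0) = 0
g′′′(0) = -1
So c_3 = g′′′(0)/3! = -1/6.

-1/6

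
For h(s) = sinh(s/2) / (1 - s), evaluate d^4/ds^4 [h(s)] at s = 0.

25/2

Multiply the two series term by term and collect like powers.
From the series, [s^4] h = 25/48; multiply by 4! = 24 to get 25/2.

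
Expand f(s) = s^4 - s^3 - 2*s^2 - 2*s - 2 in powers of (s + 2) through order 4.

(s + 2)^4 - 9*(s + 2)^3 + 28*(s + 2)^2 - 38*(s + 2) + 18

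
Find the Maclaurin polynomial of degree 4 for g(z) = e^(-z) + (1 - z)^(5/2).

z^4/384 - 23*z^3/48 + 19*z^2/8 - 7*z/2 + 2

Add the two expansions coefficient-wise.
g(0) = 2
g′(0) = -7/2
g′′(0) = 19/4
g′′′(0) = -23/8
g^(4)(0) = 1/16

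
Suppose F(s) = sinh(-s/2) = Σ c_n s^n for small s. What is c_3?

F(0) = 0
F′(0) = -1/2
F′′(0) = 0
F′′′(0) = -1/8
Then c_k = F^(k)(0)/k! gives each Taylor coefficient.

-1/48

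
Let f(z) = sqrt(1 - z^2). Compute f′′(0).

Use the known series and substitute for the argument.
From the series, [z^2] f = -1/2; multiply by 2! = 2 to get -1.

-1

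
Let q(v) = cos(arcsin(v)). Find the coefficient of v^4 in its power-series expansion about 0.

-1/8

Compose series: expand the inner function first, then feed it into the outer expansion.
q(0) = 1
q′(0) = 0
q′′(0) = -1
q′′′(0) = 0
q^(4)(0) = -3
The Taylor polynomial is Σ q^(k)(0)/k! · v^k.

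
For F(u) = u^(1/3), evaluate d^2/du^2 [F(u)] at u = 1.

-2/9

Compute the successive derivatives at the expansion point and divide by k!.
From the series, [(u - 1)^2] F = -1/9; multiply by 2! = 2 to get -2/9.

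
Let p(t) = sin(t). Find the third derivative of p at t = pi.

1

From the series, [(t - pi)^3] p = 1/6; multiply by 3! = 6 to get 1.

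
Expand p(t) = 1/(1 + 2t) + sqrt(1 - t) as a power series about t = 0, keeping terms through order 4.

2043*t^4/128 - 129*t^3/16 + 31*t^2/8 - 5*t/2 + 2

Add the two expansions coefficient-wise.
p(0) = 2
p′(0) = -5/2
p′′(0) = 31/4
p′′′(0) = -387/8
p^(4)(0) = 6129/16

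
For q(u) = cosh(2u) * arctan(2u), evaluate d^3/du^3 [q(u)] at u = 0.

8

Write out both Maclaurin series and multiply, keeping only the needed powers.
The coefficient of u^3 in the expansion is 4/3, so q′′′(0) = 3! * (4/3) = 8.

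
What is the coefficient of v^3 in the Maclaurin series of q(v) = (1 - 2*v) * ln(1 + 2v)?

20/3

Multiply each power in the prefactor through the base expansion.
q(0) = 0
q′(0) = 2
q′′(0) = -12
q′′′(0) = 40
So c_3 = q′′′(0)/3! = 20/3.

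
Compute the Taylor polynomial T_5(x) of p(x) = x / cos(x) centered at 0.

5*x^5/24 + x^3/2 + x

Divide the numerator series by the denominator series (power-series long division).
[x^0] = 0;  [x^1] = 1;  [x^2] = 0;  [x^3] = 1/2;  [x^4] = 0;  [x^5] = 5/24.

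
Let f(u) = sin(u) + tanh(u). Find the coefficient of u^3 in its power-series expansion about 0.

-1/2

Add the two expansions coefficient-wise.
[u^0] = 0;  [u^1] = 2;  [u^2] = 0;  [u^3] = -1/2.
So c_3 = f′′′(0)/3! = -1/2.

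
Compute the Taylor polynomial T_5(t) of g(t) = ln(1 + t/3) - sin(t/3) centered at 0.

Add the two expansions coefficient-wise.
[t^0] = 0;  [t^1] = 0;  [t^2] = -1/18;  [t^3] = 1/54;  [t^4] = -1/324;  [t^5] = 23/29160.

23*t^5/29160 - t^4/324 + t^3/54 - t^2/18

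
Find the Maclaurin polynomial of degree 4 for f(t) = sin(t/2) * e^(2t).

5*t^4/8 + 47*t^3/48 + t^2 + t/2

Multiply the two series term by term and collect like powers.
f(0) = 0
f′(0) = 1/2
f′′(0) = 2
f′′′(0) = 47/8
f^(4)(0) = 15
Then c_k = f^(k)(0)/k! gives each Taylor coefficient.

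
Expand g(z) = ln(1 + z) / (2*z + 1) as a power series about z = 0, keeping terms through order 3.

16*z^3/3 - 5*z^2/2 + z

Multiply the numerator's expansion by the denominator's geometric series.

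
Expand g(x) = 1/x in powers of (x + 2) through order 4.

-(x + 2)^4/32 - (x + 2)^3/16 - (x + 2)^2/8 - (x + 2)/4 - 1/2

[(x + 2)^0] = -1/2;  [(x + 2)^1] = -1/4;  [(x + 2)^2] = -1/8;  [(x + 2)^3] = -1/16;  [(x + 2)^4] = -1/32.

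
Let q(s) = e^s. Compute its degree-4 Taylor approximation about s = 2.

(s - 2)^4*e^(2)/24 + (s - 2)^3*e^(2)/6 + (s - 2)^2*e^(2)/2 + (s - 2)*e^(2) + e^(2)

q(2) = e^(2)
q′(2) = e^(2)
q′′(2) = e^(2)
q′′′(2) = e^(2)
q^(4)(2) = e^(2)
Then c_k = q^(k)(2)/k! gives each Taylor coefficient.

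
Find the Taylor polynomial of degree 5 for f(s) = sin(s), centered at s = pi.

Compute the successive derivatives at the expansion point and divide by k!.
[(s - pi)^0] = 0;  [(s - pi)^1] = -1;  [(s - pi)^2] = 0;  [(s - pi)^3] = 1/6;  [(s - pi)^4] = 0;  [(s - pi)^5] = -1/120.

-(s - pi)^5/120 + (s - pi)^3/6 - (s - pi)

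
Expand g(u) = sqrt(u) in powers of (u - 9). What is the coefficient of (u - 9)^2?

-1/216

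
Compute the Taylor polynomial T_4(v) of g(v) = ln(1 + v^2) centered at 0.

Use the known series and substitute for the argument.
g(0) = 0
g′(0) = 0
g′′(0) = 2
g′′′(0) = 0
g^(4)(0) = -12

-v^4/2 + v^2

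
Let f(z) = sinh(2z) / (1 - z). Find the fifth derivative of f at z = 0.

432

Expand each factor separately, then convolve coefficients.
From the series, [z^5] f = 18/5; multiply by 5! = 120 to get 432.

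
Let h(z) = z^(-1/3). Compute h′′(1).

4/9

The coefficient of (z - 1)^2 in the expansion is 2/9, so h′′(1) = 2! * (2/9) = 4/9.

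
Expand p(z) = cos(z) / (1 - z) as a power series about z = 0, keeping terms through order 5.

Multiply the two series term by term and collect like powers.
p(0) = 1
p′(0) = 1
p′′(0) = 1
p′′′(0) = 3
p^(4)(0) = 13
p^(5)(0) = 65

13*z^5/24 + 13*z^4/24 + z^3/2 + z^2/2 + z + 1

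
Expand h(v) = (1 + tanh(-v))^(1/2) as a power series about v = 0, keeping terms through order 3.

Let u equal the inner series; expand the outer function in u and truncate.
h(0) = 1
h′(0) = -1/2
h′′(0) = -1/4
h′′′(0) = 5/8

5*v^3/48 - v^2/8 - v/2 + 1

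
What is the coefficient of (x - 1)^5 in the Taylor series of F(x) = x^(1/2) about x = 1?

7/256

[(x - 1)^0] = 1;  [(x - 1)^1] = 1/2;  [(x - 1)^2] = -1/8;  [(x - 1)^3] = 1/16;  [(x - 1)^4] = -5/128;  [(x - 1)^5] = 7/256.
So c_5 = F^(5)(1)/5! = 7/256.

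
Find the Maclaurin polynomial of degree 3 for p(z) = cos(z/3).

1 - z^2/18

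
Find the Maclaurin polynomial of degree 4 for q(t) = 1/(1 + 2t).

16*t^4 - 8*t^3 + 4*t^2 - 2*t + 1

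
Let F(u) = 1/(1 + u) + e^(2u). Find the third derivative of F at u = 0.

Combine the two series term by term.
The coefficient of u^3 in the expansion is 1/3, so F′′′(0) = 3! * (1/3) = 2.

2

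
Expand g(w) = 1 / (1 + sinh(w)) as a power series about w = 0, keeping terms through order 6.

Write 1/(1+u) = 1 - u + u^2 - u^3 + ... and substitute the series for u.
g(0) = 1
g′(0) = -1
g′′(0) = 2
g′′′(0) = -7
g^(4)(0) = 32
g^(5)(0) = -181
g^(6)(0) = 1232
Dividing each by k! gives the coefficients c_0, ..., c_6.

77*w^6/45 - 181*w^5/120 + 4*w^4/3 - 7*w^3/6 + w^2 - w + 1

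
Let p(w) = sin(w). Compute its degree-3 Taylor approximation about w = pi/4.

[(w - pi/4)^0] = sqrt(2)/2;  [(w - pi/4)^1] = sqrt(2)/2;  [(w - pi/4)^2] = -sqrt(2)/4;  [(w - pi/4)^3] = -sqrt(2)/12.

-sqrt(2)*(w - pi/4)^3/12 - sqrt(2)*(w - pi/4)^2/4 + sqrt(2)*(w - pi/4)/2 + sqrt(2)/2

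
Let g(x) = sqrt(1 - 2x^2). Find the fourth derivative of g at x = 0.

-12

Apply the Taylor formula c_k = f^(k)(a)/k!.
From the series, [x^4] g = -1/2; multiply by 4! = 24 to get -12.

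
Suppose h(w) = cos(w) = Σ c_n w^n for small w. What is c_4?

1/24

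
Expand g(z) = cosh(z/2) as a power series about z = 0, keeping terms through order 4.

[z^0] = 1;  [z^1] = 0;  [z^2] = 1/8;  [z^3] = 0;  [z^4] = 1/384.

z^4/384 + z^2/8 + 1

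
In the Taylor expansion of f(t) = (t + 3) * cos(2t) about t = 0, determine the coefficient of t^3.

Shift and add copies of the series according to the polynomial's terms.
So c_3 = f′′′(0)/3! = -2.

-2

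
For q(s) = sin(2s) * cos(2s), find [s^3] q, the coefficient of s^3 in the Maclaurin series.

-16/3

Multiply the two series term by term and collect like powers.
q(0) = 0
q′(0) = 2
q′′(0) = 0
q′′′(0) = -32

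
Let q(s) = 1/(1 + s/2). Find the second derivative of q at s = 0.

1/2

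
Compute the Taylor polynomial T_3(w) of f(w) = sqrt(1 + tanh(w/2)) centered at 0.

Let u equal the inner series; expand the outer function in u and truncate.
f(0) = 1
f′(0) = 1/4
f′′(0) = -1/16
f′′′(0) = -5/64

-5*w^3/384 - w^2/32 + w/4 + 1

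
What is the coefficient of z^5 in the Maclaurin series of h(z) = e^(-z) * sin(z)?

-1/30

Multiply the two series term by term and collect like powers.
So c_5 = h^(5)(0)/5! = -1/30.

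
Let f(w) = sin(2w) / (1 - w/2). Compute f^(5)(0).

Take the Cauchy product of the two expansions.
From the series, [w^5] f = 7/120; multiply by 5! = 120 to get 7.

7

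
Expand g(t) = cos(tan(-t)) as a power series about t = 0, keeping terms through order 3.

1 - t^2/2

Compose series: expand the inner function first, then feed it into the outer expansion.
g(0) = 1
g′(0) = 0
g′′(0) = -1
g′′′(0) = 0
Dividing each by k! gives the coefficients c_0, ..., c_3.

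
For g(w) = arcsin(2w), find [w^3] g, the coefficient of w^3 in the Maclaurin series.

Compute the successive derivatives at the expansion point and divide by k!.

4/3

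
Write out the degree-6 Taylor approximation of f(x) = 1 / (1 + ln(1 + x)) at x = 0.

Expand as Σ (-1)^k u^k with u equal to the inner function's series.
f(0) = 1
f′(0) = -1
f′′(0) = 3
f′′′(0) = -14
f^(4)(0) = 88
f^(5)(0) = -694
f^(6)(0) = 6578

3289*x^6/360 - 347*x^5/60 + 11*x^4/3 - 7*x^3/3 + 3*x^2/2 - x + 1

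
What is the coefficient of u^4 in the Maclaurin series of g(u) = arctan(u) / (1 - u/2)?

Write out both Maclaurin series and multiply, keeping only the needed powers.
[u^0] = 0;  [u^1] = 1;  [u^2] = 1/2;  [u^3] = -1/12;  [u^4] = -1/24.
So c_4 = g^(4)(0)/4! = -1/24.

-1/24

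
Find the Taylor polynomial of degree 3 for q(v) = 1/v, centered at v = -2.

Differentiate repeatedly and evaluate at the center.

-(v + 2)^3/16 - (v + 2)^2/8 - (v + 2)/4 - 1/2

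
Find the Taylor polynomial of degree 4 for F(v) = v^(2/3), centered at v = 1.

-7*(v - 1)^4/243 + 4*(v - 1)^3/81 - (v - 1)^2/9 + 2*(v - 1)/3 + 1

F(1) = 1
F′(1) = 2/3
F′′(1) = -2/9
F′′′(1) = 8/27
F^(4)(1) = -56/81
The Taylor polynomial is Σ F^(k)(1)/k! · (v - 1)^k.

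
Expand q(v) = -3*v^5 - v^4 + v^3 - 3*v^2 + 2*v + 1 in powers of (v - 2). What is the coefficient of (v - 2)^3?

-127

q(2) = -111
q′(2) = -270
q′′(2) = -522
q′′′(2) = -762
The Taylor polynomial is Σ q^(k)(2)/k! · (v - 2)^k.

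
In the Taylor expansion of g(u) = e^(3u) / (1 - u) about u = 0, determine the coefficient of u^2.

Take the Cauchy product of the two expansions.
[u^0] = 1;  [u^1] = 4;  [u^2] = 17/2.

17/2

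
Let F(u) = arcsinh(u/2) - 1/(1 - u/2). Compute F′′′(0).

-7/8

Expand each term separately and add.
The coefficient of u^3 in the expansion is -7/48, so F′′′(0) = 3! * (-7/48) = -7/8.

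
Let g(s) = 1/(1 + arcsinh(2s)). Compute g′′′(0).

Substitute the inner expansion into the outer series and collect powers.
The coefficient of s^3 in the expansion is -20/3, so g′′′(0) = 3! * (-20/3) = -40.

-40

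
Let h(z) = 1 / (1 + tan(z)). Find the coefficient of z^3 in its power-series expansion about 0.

Use the geometric series for the reciprocal, then substitute.
h(0) = 1
h′(0) = -1
h′′(0) = 2
h′′′(0) = -8
So c_3 = h′′′(0)/3! = -4/3.

-4/3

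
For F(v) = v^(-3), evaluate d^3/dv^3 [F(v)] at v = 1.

-60

Compute the successive derivatives at the expansion point and divide by k!.
From the series, [(v - 1)^3] F = -10; multiply by 3! = 6 to get -60.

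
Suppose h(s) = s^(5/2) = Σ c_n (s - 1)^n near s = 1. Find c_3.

Use the known series and substitute for the argument.
h(1) = 1
h′(1) = 5/2
h′′(1) = 15/4
h′′′(1) = 15/8

5/16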